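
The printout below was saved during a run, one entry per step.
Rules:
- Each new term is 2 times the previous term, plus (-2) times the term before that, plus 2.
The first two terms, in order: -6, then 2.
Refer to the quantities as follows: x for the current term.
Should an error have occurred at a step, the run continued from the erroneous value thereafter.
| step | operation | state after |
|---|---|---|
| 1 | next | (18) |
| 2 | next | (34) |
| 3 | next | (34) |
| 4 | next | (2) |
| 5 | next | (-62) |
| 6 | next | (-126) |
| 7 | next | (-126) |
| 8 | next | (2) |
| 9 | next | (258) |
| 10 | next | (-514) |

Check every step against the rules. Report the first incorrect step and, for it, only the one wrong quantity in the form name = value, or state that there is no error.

Step 1: x = 2*(2) + (-2)*(-6) + (2) = 18 — matches.
Step 2: x = 2*(18) + (-2)*(2) + (2) = 34 — consistent with the printout.
Step 3: x = 2*(34) + (-2)*(18) + (2) = 34 — checks out.
Step 4: x = 2*(34) + (-2)*(34) + (2) = 2 — checks out.
Step 5: x = 2*(2) + (-2)*(34) + (2) = -62 — consistent with the printout.
Step 6: x = 2*(-62) + (-2)*(2) + (2) = -126 — matches.
Step 7: x = 2*(-126) + (-2)*(-62) + (2) = -126 — in agreement.
Step 8: x = 2*(-126) + (-2)*(-126) + (2) = 2 — exactly as logged.
Step 9: x = 2*(2) + (-2)*(-126) + (2) = 258 — consistent with the printout.
Step 10: x = 2*(258) + (-2)*(2) + (2) = 514 — first mismatch against the printout.
Step 10 is the first one off; corrected, x = 514.

step 10, x = 514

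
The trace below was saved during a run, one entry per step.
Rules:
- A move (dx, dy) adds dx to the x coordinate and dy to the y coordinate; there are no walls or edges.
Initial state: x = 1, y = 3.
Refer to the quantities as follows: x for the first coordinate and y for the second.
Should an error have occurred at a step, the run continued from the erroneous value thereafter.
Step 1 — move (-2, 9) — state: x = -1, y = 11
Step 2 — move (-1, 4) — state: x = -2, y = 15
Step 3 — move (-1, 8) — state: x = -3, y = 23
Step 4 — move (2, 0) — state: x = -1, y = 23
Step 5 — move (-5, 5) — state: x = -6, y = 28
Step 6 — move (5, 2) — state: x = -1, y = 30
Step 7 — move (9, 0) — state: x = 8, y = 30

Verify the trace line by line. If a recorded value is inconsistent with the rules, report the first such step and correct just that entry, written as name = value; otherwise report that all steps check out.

step 1, y = 12

1. x = 1 + (-2) = -1, y = 3 + (9) = 12 (the entry is off here)
First deviation found at step 1; the corrected entry is y = 12.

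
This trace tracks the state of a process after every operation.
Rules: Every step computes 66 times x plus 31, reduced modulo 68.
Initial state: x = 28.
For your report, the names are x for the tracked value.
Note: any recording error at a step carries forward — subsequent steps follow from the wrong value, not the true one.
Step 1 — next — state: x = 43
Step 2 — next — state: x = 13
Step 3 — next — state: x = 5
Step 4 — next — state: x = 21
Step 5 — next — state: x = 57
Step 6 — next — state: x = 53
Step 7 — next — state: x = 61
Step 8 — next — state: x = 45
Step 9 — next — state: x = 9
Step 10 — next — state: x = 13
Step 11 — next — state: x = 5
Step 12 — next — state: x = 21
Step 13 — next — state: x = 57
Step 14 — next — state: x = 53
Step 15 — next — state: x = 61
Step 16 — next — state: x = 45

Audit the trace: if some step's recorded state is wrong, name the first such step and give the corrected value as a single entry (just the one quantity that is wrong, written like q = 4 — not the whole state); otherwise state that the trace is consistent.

step 1: x = (66*28 + 31) mod 68 = 43 -> in agreement
step 2: x = (66*43 + 31) mod 68 = 13 -> matches
step 3: x = (66*13 + 31) mod 68 = 5 -> verified
step 4: x = (66*5 + 31) mod 68 = 21 -> in agreement
step 5: x = (66*21 + 31) mod 68 = 57 -> confirmed correct
step 6: x = (66*57 + 31) mod 68 = 53 -> matches
step 7: x = (66*53 + 31) mod 68 = 61 -> checks out
step 8: x = (66*61 + 31) mod 68 = 45 -> no discrepancy
step 9: x = (66*45 + 31) mod 68 = 9 -> verified
step 10: x = (66*9 + 31) mod 68 = 13 -> consistent with the trace
step 11: x = (66*13 + 31) mod 68 = 5 -> in agreement
step 12: x = (66*5 + 31) mod 68 = 21 -> consistent with the trace
step 13: x = (66*21 + 31) mod 68 = 57 -> same as recorded
step 14: x = (66*57 + 31) mod 68 = 53 -> same as recorded
step 15: x = (66*53 + 31) mod 68 = 61 -> matches
step 16: x = (66*61 + 31) mod 68 = 45 -> verified
All steps check out; nothing to correct.

no error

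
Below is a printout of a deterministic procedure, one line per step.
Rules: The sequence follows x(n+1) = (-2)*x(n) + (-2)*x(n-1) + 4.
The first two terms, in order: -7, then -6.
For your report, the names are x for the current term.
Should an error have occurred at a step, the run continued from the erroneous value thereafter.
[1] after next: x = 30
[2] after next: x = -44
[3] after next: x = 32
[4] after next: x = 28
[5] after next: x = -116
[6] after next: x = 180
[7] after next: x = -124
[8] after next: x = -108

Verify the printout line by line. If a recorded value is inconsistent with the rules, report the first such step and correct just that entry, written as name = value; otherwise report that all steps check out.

no error

1. x = -2*(-6) + (-2)*(-7) + (4) = 30 (in agreement)
2. x = -2*(30) + (-2)*(-6) + (4) = -44 (in agreement)
3. x = -2*(-44) + (-2)*(30) + (4) = 32 (same as recorded)
4. x = -2*(32) + (-2)*(-44) + (4) = 28 (verified)
5. x = -2*(28) + (-2)*(32) + (4) = -116 (no discrepancy)
6. x = -2*(-116) + (-2)*(28) + (4) = 180 (exactly as logged)
7. x = -2*(180) + (-2)*(-116) + (4) = -124 (same as recorded)
8. x = -2*(-124) + (-2)*(180) + (4) = -108 (exactly as logged)
All steps check out; nothing to correct.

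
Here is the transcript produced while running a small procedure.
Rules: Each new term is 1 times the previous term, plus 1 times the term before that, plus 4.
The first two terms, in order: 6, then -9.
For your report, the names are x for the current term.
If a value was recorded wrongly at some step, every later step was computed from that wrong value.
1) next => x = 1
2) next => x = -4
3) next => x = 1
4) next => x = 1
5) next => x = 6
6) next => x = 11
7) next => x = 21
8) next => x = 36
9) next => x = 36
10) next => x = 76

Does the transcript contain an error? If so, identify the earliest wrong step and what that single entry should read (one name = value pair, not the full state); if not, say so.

step 9, x = 61

Recomputing the run from the initial state:
step 1: x = 1
step 2: x = -4
step 3: x = 1
step 4: x = 1
step 5: x = 6
step 6: x = 11
step 7: x = 21
step 8: x = 36
step 9: x = 61
step 10: x = 101
The first disagreement with the transcript is at step 9, where the value should be x = 61.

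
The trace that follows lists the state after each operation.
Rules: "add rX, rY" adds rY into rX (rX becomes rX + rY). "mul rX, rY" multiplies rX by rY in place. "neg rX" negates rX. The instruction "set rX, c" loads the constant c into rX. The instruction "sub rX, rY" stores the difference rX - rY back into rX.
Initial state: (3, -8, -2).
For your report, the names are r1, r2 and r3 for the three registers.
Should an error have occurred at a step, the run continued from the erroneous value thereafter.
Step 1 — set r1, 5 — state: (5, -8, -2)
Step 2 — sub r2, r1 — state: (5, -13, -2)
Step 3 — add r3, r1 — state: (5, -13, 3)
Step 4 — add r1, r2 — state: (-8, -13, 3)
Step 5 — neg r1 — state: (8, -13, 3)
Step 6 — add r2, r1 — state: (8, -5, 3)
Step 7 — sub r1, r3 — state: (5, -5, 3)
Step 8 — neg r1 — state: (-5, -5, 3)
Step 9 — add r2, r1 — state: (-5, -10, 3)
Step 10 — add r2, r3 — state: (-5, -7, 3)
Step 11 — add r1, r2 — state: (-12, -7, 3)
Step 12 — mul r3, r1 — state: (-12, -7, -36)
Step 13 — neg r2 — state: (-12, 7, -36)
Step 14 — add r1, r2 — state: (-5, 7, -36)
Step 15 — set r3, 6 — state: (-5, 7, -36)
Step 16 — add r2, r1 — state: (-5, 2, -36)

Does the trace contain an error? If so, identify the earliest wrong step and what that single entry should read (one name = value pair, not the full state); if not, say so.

step 15, r3 = 6

1. r1 = 5 (exactly as logged)
2. r2 = -8 - 5 = -13 (exactly as logged)
3. r3 = -2 + 5 = 3 (in agreement)
4. r1 = 5 + -13 = -8 (same as recorded)
5. r1 = -(-8) = 8 (agrees with the trace)
6. r2 = -13 + 8 = -5 (confirmed correct)
7. r1 = 8 - 3 = 5 (exactly as logged)
8. r1 = -(5) = -5 (matches)
9. r2 = -5 + -5 = -10 (agrees with the trace)
10. r2 = -10 + 3 = -7 (same as recorded)
11. r1 = -5 + -7 = -12 (exactly as logged)
12. r3 = 3 * -12 = -36 (confirmed correct)
13. r2 = -(-7) = 7 (checks out)
14. r1 = -12 + 7 = -5 (no discrepancy)
15. r3 = 6 (the trace disagrees here)
Conclusion: step 15 carries the first error; the entry should be r3 = 6.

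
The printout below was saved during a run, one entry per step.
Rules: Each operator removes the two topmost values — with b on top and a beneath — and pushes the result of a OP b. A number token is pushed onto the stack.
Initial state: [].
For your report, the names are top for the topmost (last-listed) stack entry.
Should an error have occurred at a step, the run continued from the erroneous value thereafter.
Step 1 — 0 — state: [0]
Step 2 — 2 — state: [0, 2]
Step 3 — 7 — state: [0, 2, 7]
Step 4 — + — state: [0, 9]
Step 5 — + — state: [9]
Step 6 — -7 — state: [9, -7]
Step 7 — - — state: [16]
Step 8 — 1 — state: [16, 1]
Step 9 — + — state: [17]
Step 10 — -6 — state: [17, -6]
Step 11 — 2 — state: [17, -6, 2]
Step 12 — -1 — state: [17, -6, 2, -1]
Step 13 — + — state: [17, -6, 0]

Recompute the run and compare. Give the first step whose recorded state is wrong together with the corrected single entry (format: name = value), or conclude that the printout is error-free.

step 13, top = 1

1. push 0: top = 0 (confirmed correct)
2. push 2: top = 2 (consistent with the printout)
3. push 7: top = 7 (agrees with the printout)
4. 2 + 7 = 9 (confirmed correct)
5. 0 + 9 = 9 (exactly as logged)
6. push -7: top = -7 (confirmed correct)
7. 9 - -7 = 16 (no discrepancy)
8. push 1: top = 1 (verified)
9. 16 + 1 = 17 (consistent with the printout)
10. push -6: top = -6 (verified)
11. push 2: top = 2 (same as recorded)
12. push -1: top = -1 (confirmed correct)
13. 2 + -1 = 1 (the recorded entry deviates here)
That makes step 13 the first incorrect line — top = 1 is what it should show.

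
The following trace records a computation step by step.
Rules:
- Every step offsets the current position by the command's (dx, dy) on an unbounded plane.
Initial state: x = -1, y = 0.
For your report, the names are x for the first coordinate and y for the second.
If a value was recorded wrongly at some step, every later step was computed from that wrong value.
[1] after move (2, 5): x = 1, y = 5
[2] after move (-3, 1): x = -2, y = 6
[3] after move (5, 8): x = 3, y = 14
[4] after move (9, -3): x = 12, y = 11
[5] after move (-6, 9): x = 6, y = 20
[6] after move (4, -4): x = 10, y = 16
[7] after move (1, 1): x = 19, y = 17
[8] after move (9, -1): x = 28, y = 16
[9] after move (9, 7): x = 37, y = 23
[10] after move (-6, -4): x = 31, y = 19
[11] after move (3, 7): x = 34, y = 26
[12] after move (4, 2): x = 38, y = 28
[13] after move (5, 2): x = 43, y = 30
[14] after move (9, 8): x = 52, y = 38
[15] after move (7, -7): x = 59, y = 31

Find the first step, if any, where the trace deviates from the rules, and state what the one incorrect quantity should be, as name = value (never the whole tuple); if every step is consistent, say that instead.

Recomputing the run from the initial state:
step 1: x = 1, y = 5
step 2: x = -2, y = 6
step 3: x = 3, y = 14
step 4: x = 12, y = 11
step 5: x = 6, y = 20
step 6: x = 10, y = 16
step 7: x = 11, y = 17
step 8: x = 20, y = 16
step 9: x = 29, y = 23
step 10: x = 23, y = 19
step 11: x = 26, y = 26
step 12: x = 30, y = 28
step 13: x = 35, y = 30
step 14: x = 44, y = 38
step 15: x = 51, y = 31
The first disagreement with the trace is at step 7, where the value should be x = 11.

step 7, x = 11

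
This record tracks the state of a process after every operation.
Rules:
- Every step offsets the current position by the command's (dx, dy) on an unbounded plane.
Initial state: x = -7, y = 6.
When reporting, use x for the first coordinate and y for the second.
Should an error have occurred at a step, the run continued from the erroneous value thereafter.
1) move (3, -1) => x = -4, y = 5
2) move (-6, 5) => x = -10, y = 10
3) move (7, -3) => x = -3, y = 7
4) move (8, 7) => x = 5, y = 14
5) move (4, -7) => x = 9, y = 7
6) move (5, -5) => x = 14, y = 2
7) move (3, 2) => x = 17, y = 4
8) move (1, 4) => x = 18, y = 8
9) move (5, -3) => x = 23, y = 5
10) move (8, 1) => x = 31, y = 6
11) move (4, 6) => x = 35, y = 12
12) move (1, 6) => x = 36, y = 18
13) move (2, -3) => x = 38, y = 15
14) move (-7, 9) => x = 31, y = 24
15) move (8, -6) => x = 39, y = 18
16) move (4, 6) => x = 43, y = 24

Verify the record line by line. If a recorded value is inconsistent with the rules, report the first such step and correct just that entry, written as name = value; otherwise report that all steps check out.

Step 1: x = -7 + (3) = -4, y = 6 + (-1) = 5 — in agreement.
Step 2: x = -4 + (-6) = -10, y = 5 + (5) = 10 — matches.
Step 3: x = -10 + (7) = -3, y = 10 + (-3) = 7 — same as recorded.
Step 4: x = -3 + (8) = 5, y = 7 + (7) = 14 — exactly as logged.
Step 5: x = 5 + (4) = 9, y = 14 + (-7) = 7 — consistent with the record.
Step 6: x = 9 + (5) = 14, y = 7 + (-5) = 2 — confirmed correct.
Step 7: x = 14 + (3) = 17, y = 2 + (2) = 4 — same as recorded.
Step 8: x = 17 + (1) = 18, y = 4 + (4) = 8 — matches.
Step 9: x = 18 + (5) = 23, y = 8 + (-3) = 5 — same as recorded.
Step 10: x = 23 + (8) = 31, y = 5 + (1) = 6 — in agreement.
Step 11: x = 31 + (4) = 35, y = 6 + (6) = 12 — verified.
Step 12: x = 35 + (1) = 36, y = 12 + (6) = 18 — no discrepancy.
Step 13: x = 36 + (2) = 38, y = 18 + (-3) = 15 — no discrepancy.
Step 14: x = 38 + (-7) = 31, y = 15 + (9) = 24 — no discrepancy.
Step 15: x = 31 + (8) = 39, y = 24 + (-6) = 18 — exactly as logged.
Step 16: x = 39 + (4) = 43, y = 18 + (6) = 24 — verified.
Nothing is out of place; the run is error-free.

no error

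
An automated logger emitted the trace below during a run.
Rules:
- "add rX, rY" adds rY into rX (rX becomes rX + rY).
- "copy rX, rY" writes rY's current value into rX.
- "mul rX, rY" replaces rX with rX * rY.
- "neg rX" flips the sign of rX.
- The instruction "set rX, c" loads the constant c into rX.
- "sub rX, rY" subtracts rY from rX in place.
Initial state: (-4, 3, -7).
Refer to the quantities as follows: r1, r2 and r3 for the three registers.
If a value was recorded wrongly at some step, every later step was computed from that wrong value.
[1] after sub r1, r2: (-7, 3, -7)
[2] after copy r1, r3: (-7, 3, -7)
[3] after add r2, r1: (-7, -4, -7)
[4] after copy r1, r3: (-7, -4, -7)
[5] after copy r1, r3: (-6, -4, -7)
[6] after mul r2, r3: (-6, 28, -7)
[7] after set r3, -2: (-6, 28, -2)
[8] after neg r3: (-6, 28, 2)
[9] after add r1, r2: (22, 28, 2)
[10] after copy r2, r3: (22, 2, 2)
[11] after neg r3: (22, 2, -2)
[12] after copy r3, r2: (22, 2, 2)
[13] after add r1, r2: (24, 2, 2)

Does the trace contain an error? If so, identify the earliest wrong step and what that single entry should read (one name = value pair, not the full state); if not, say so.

step 1: r1 = -4 - 3 = -7 -> verified
step 2: r1 = -7 -> checks out
step 3: r2 = 3 + -7 = -4 -> exactly as logged
step 4: r1 = -7 -> in agreement
step 5: r1 = -7 -> the trace disagrees here
So the first discrepancy is step 5, where the right value is r1 = -7.

step 5, r1 = -7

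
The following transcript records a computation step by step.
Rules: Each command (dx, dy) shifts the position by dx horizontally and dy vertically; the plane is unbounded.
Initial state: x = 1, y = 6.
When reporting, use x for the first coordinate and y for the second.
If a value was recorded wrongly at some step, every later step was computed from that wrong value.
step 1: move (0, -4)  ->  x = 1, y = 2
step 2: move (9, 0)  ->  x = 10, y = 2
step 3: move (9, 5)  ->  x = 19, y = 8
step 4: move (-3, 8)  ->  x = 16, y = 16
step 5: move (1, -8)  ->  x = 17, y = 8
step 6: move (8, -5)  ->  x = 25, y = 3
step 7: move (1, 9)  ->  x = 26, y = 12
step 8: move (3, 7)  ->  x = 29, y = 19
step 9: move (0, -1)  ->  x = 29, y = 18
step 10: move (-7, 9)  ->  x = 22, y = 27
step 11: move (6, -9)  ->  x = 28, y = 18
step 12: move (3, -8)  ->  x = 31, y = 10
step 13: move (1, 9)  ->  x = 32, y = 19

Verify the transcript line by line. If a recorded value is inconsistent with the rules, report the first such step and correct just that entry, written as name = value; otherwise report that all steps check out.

step 3, y = 7

Recomputing the run from the initial state:
step 1: x = 1, y = 2
step 2: x = 10, y = 2
step 3: x = 19, y = 7
step 4: x = 16, y = 15
step 5: x = 17, y = 7
step 6: x = 25, y = 2
step 7: x = 26, y = 11
step 8: x = 29, y = 18
step 9: x = 29, y = 17
step 10: x = 22, y = 26
step 11: x = 28, y = 17
step 12: x = 31, y = 9
step 13: x = 32, y = 18
The first disagreement with the transcript is at step 3, where the value should be y = 7.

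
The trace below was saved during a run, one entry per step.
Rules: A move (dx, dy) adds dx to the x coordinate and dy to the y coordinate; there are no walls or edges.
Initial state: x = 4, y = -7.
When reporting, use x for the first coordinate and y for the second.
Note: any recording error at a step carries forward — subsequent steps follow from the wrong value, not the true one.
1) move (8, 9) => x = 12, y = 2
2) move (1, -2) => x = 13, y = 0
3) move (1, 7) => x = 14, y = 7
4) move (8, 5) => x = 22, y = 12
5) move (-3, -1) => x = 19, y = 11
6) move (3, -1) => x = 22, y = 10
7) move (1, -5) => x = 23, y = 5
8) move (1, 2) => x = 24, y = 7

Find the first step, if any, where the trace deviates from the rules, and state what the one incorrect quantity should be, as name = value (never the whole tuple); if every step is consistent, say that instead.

1. x = 4 + (8) = 12, y = -7 + (9) = 2 (checks out)
2. x = 12 + (1) = 13, y = 2 + (-2) = 0 (same as recorded)
3. x = 13 + (1) = 14, y = 0 + (7) = 7 (checks out)
4. x = 14 + (8) = 22, y = 7 + (5) = 12 (no discrepancy)
5. x = 22 + (-3) = 19, y = 12 + (-1) = 11 (consistent with the trace)
6. x = 19 + (3) = 22, y = 11 + (-1) = 10 (verified)
7. x = 22 + (1) = 23, y = 10 + (-5) = 5 (matches)
8. x = 23 + (1) = 24, y = 5 + (2) = 7 (verified)
The recomputation confirms every line.

no error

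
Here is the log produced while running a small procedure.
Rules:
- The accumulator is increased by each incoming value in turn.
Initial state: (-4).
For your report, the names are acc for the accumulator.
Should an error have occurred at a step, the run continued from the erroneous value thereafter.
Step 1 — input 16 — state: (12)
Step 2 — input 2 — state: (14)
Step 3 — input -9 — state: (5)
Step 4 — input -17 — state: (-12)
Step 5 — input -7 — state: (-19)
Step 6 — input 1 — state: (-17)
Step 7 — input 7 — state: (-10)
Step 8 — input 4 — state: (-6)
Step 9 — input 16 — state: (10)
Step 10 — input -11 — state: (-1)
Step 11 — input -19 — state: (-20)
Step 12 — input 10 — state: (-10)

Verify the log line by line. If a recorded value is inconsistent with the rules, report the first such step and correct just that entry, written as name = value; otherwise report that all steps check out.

step 6, acc = -18

Recomputing the run from the initial state:
step 1: acc = 12
step 2: acc = 14
step 3: acc = 5
step 4: acc = -12
step 5: acc = -19
step 6: acc = -18
step 7: acc = -11
step 8: acc = -7
step 9: acc = 9
step 10: acc = -2
step 11: acc = -21
step 12: acc = -11
The first disagreement with the log is at step 6, where the value should be acc = -18.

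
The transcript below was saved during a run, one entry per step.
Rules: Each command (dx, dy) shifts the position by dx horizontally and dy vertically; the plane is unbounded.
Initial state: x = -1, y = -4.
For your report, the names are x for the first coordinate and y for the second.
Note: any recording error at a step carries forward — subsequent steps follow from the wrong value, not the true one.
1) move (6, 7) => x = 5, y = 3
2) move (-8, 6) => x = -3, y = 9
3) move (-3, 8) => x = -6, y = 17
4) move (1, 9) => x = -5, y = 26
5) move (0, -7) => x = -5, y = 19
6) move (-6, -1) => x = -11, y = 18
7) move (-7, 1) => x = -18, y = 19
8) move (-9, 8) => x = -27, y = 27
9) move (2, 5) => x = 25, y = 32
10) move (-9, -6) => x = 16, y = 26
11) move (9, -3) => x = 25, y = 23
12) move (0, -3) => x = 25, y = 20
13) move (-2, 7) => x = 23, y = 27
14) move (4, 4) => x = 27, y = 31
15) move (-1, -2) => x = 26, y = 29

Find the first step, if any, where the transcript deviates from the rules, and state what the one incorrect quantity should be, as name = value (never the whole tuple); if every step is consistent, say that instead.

step 9, x = -25

Recomputing the run from the initial state:
step 1: x = 5, y = 3
step 2: x = -3, y = 9
step 3: x = -6, y = 17
step 4: x = -5, y = 26
step 5: x = -5, y = 19
step 6: x = -11, y = 18
step 7: x = -18, y = 19
step 8: x = -27, y = 27
step 9: x = -25, y = 32
step 10: x = -34, y = 26
step 11: x = -25, y = 23
step 12: x = -25, y = 20
step 13: x = -27, y = 27
step 14: x = -23, y = 31
step 15: x = -24, y = 29
The first disagreement with the transcript is at step 9, where the value should be x = -25.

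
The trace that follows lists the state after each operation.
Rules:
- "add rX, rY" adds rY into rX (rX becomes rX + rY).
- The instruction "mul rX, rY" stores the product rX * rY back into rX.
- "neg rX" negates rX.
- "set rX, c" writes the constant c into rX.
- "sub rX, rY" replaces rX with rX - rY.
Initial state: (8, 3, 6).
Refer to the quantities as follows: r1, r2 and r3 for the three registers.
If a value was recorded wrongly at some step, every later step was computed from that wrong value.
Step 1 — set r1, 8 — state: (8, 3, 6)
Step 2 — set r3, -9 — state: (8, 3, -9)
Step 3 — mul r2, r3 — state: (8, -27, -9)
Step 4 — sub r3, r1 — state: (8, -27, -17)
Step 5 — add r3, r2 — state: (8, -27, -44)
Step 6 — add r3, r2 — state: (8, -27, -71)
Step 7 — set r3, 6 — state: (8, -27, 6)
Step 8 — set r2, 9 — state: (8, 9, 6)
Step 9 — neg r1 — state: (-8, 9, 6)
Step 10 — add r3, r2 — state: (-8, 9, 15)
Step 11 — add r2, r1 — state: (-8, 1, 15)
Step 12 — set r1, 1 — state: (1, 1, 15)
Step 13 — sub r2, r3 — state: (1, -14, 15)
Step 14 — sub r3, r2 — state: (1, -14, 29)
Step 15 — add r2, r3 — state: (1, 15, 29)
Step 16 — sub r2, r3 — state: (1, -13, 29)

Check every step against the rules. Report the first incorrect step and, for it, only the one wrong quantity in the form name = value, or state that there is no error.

step 1: r1 = 8 -> no discrepancy
step 2: r3 = -9 -> matches
step 3: r2 = 3 * -9 = -27 -> in agreement
step 4: r3 = -9 - 8 = -17 -> checks out
step 5: r3 = -17 + -27 = -44 -> verified
step 6: r3 = -44 + -27 = -71 -> verified
step 7: r3 = 6 -> exactly as logged
step 8: r2 = 9 -> checks out
step 9: r1 = -(8) = -8 -> no discrepancy
step 10: r3 = 6 + 9 = 15 -> agrees with the trace
step 11: r2 = 9 + -8 = 1 -> agrees with the trace
step 12: r1 = 1 -> no discrepancy
step 13: r2 = 1 - 15 = -14 -> matches
step 14: r3 = 15 - -14 = 29 -> matches
step 15: r2 = -14 + 29 = 15 -> consistent with the trace
step 16: r2 = 15 - 29 = -14 -> first mismatch against the trace
Conclusion: step 16 carries the first error; the entry should be r2 = -14.

step 16, r2 = -14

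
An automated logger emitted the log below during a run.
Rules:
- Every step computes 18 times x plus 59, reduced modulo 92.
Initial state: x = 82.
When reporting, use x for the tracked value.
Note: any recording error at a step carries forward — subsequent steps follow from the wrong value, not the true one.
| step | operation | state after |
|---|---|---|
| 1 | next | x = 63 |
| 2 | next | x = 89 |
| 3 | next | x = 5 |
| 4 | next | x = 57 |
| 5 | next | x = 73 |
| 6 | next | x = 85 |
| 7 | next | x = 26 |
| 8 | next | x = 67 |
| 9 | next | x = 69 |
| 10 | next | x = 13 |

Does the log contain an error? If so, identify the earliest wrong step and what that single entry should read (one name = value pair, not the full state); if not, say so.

step 7, x = 25

1. x = (18*82 + 59) mod 92 = 63 (confirmed correct)
2. x = (18*63 + 59) mod 92 = 89 (verified)
3. x = (18*89 + 59) mod 92 = 5 (confirmed correct)
4. x = (18*5 + 59) mod 92 = 57 (exactly as logged)
5. x = (18*57 + 59) mod 92 = 73 (confirmed correct)
6. x = (18*73 + 59) mod 92 = 85 (consistent with the log)
7. x = (18*85 + 59) mod 92 = 25 (a discrepancy with the log)
Step 7 is the first one off; corrected, x = 25.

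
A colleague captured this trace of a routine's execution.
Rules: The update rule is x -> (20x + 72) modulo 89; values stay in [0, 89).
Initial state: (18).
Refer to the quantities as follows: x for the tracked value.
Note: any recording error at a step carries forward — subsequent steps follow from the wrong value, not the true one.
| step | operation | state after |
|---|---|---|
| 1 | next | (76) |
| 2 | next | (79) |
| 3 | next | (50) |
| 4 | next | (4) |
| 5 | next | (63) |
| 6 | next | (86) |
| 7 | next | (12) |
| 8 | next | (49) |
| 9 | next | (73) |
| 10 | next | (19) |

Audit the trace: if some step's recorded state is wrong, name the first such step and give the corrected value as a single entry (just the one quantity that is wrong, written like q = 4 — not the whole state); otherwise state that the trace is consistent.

Step 1: x = (20*18 + 72) mod 89 = 76 — in agreement.
Step 2: x = (20*76 + 72) mod 89 = 79 — confirmed correct.
Step 3: x = (20*79 + 72) mod 89 = 50 — matches.
Step 4: x = (20*50 + 72) mod 89 = 4 — same as recorded.
Step 5: x = (20*4 + 72) mod 89 = 63 — no discrepancy.
Step 6: x = (20*63 + 72) mod 89 = 86 — same as recorded.
Step 7: x = (20*86 + 72) mod 89 = 12 — matches.
Step 8: x = (20*12 + 72) mod 89 = 45 — first mismatch against the trace.
The earliest wrong entry is at step 8: it should read x = 45.

step 8, x = 45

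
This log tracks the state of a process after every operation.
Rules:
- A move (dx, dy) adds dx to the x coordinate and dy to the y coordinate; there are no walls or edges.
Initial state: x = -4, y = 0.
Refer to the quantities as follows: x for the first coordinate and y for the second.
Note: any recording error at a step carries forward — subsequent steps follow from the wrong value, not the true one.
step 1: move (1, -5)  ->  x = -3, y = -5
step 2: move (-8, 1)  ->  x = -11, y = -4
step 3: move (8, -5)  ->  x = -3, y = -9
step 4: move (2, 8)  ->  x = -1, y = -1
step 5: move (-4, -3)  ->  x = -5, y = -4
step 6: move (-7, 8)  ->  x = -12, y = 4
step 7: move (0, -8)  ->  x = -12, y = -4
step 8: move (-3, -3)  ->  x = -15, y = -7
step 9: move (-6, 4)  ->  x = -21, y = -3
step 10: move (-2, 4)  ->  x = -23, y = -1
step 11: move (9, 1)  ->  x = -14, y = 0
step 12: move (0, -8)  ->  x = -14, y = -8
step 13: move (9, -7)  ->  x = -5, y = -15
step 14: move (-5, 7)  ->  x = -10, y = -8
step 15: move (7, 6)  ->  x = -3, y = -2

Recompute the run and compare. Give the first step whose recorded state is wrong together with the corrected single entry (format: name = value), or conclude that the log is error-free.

Step 1: x = -4 + (1) = -3, y = 0 + (-5) = -5 — verified.
Step 2: x = -3 + (-8) = -11, y = -5 + (1) = -4 — checks out.
Step 3: x = -11 + (8) = -3, y = -4 + (-5) = -9 — confirmed correct.
Step 4: x = -3 + (2) = -1, y = -9 + (8) = -1 — matches.
Step 5: x = -1 + (-4) = -5, y = -1 + (-3) = -4 — in agreement.
Step 6: x = -5 + (-7) = -12, y = -4 + (8) = 4 — no discrepancy.
Step 7: x = -12 + (0) = -12, y = 4 + (-8) = -4 — same as recorded.
Step 8: x = -12 + (-3) = -15, y = -4 + (-3) = -7 — same as recorded.
Step 9: x = -15 + (-6) = -21, y = -7 + (4) = -3 — agrees with the log.
Step 10: x = -21 + (-2) = -23, y = -3 + (4) = 1 — the log disagrees here.
That makes step 10 the first incorrect line — y = 1 is what it should show.

step 10, y = 1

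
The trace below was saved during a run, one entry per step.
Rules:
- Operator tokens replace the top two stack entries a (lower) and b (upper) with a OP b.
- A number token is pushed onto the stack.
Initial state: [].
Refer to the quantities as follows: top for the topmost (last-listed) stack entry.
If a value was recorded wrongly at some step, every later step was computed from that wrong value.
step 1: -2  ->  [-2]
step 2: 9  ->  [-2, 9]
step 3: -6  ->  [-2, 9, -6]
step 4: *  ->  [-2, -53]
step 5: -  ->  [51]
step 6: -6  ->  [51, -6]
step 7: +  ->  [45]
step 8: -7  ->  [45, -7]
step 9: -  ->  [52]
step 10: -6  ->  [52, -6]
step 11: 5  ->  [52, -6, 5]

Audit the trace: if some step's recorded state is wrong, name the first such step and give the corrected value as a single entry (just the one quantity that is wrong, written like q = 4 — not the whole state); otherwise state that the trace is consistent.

step 4, top = -54

Recomputing the run from the initial state:
step 1: [-2]
step 2: [-2, 9]
step 3: [-2, 9, -6]
step 4: [-2, -54]
step 5: [52]
step 6: [52, -6]
step 7: [46]
step 8: [46, -7]
step 9: [53]
step 10: [53, -6]
step 11: [53, -6, 5]
The first disagreement with the trace is at step 4, where the value should be top = -54.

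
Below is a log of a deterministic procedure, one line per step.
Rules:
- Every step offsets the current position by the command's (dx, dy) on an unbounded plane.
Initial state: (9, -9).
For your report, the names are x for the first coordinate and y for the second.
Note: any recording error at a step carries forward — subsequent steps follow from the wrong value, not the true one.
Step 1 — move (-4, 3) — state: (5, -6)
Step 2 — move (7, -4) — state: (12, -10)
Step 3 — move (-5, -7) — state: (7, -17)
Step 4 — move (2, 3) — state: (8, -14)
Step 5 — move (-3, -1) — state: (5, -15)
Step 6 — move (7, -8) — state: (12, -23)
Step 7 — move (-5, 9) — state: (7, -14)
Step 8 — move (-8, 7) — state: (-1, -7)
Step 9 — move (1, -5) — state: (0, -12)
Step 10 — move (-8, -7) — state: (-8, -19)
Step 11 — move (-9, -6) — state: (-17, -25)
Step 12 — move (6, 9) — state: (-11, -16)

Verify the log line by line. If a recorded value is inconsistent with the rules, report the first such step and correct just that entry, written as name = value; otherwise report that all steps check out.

step 4, x = 9

step 1: x = 9 + (-4) = 5, y = -9 + (3) = -6 -> verified
step 2: x = 5 + (7) = 12, y = -6 + (-4) = -10 -> exactly as logged
step 3: x = 12 + (-5) = 7, y = -10 + (-7) = -17 -> no discrepancy
step 4: x = 7 + (2) = 9, y = -17 + (3) = -14 -> the log disagrees here
The audit stops at step 4: the recorded entry is wrong and should be x = 9.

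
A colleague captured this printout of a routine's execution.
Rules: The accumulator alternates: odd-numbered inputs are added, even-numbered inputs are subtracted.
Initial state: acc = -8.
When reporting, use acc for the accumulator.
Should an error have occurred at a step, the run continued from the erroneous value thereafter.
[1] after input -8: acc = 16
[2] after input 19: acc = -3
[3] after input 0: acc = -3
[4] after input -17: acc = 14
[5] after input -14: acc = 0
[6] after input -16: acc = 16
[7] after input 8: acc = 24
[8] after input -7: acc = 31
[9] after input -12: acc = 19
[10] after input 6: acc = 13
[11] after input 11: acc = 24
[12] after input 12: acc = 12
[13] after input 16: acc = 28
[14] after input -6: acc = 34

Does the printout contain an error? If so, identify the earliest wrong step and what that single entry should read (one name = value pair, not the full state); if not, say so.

step 1: acc = -8 + -8 = -16 -> this is not what the printout shows
Step 1 is the first one off; corrected, acc = -16.

step 1, acc = -16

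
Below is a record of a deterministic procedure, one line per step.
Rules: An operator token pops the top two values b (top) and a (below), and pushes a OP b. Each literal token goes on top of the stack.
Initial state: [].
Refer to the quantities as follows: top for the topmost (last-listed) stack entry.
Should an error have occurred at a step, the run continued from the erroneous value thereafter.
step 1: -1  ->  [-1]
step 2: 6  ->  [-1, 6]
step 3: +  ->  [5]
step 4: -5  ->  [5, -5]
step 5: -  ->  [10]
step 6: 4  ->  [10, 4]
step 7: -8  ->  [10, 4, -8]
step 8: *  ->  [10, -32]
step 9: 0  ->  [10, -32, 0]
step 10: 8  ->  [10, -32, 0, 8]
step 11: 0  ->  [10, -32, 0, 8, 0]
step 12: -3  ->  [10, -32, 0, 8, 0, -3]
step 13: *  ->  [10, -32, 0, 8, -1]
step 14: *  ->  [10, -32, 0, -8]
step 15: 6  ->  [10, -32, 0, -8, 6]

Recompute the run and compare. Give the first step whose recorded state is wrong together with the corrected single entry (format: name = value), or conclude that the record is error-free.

step 13, top = 0

Recomputing the run from the initial state:
step 1: [-1]
step 2: [-1, 6]
step 3: [5]
step 4: [5, -5]
step 5: [10]
step 6: [10, 4]
step 7: [10, 4, -8]
step 8: [10, -32]
step 9: [10, -32, 0]
step 10: [10, -32, 0, 8]
step 11: [10, -32, 0, 8, 0]
step 12: [10, -32, 0, 8, 0, -3]
step 13: [10, -32, 0, 8, 0]
step 14: [10, -32, 0, 0]
step 15: [10, -32, 0, 0, 6]
The first disagreement with the record is at step 13, where the value should be top = 0.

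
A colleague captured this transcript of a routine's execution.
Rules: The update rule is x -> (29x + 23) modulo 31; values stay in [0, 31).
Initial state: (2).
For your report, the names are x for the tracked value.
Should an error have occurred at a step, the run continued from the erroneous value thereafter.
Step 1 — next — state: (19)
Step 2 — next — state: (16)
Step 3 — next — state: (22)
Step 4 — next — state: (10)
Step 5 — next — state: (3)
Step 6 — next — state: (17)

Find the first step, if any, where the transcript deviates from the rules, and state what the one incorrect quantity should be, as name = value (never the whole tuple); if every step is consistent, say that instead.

no error

1. x = (29*2 + 23) mod 31 = 19 (same as recorded)
2. x = (29*19 + 23) mod 31 = 16 (in agreement)
3. x = (29*16 + 23) mod 31 = 22 (consistent with the transcript)
4. x = (29*22 + 23) mod 31 = 10 (exactly as logged)
5. x = (29*10 + 23) mod 31 = 3 (consistent with the transcript)
6. x = (29*3 + 23) mod 31 = 17 (confirmed correct)
The recomputation confirms every line.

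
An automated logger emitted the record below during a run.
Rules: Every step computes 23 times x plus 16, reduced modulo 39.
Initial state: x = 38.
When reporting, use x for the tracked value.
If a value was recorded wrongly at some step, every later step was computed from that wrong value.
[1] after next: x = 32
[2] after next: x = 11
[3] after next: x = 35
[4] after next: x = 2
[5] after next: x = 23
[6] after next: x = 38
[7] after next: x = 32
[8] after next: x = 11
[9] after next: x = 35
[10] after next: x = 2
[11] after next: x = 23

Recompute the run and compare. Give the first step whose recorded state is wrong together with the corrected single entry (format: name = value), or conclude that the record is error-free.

step 1: x = (23*38 + 16) mod 39 = 32 -> matches
step 2: x = (23*32 + 16) mod 39 = 11 -> agrees with the record
step 3: x = (23*11 + 16) mod 39 = 35 -> verified
step 4: x = (23*35 + 16) mod 39 = 2 -> checks out
step 5: x = (23*2 + 16) mod 39 = 23 -> consistent with the record
step 6: x = (23*23 + 16) mod 39 = 38 -> verified
step 7: x = (23*38 + 16) mod 39 = 32 -> matches
step 8: x = (23*32 + 16) mod 39 = 11 -> checks out
step 9: x = (23*11 + 16) mod 39 = 35 -> agrees with the record
step 10: x = (23*35 + 16) mod 39 = 2 -> same as recorded
step 11: x = (23*2 + 16) mod 39 = 23 -> exactly as logged
All steps check out; nothing to correct.

no error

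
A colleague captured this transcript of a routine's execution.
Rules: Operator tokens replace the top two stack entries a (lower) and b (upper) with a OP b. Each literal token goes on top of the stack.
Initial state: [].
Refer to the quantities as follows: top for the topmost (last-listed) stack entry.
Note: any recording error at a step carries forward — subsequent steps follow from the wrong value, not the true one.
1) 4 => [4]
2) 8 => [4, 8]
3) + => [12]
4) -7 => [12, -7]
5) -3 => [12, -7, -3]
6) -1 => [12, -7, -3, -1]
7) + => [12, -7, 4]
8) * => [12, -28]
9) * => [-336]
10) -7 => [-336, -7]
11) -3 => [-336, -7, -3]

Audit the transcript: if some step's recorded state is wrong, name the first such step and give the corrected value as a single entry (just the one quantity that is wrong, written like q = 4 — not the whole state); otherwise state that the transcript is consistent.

step 7, top = -4

step 1: push 4: top = 4 -> no discrepancy
step 2: push 8: top = 8 -> in agreement
step 3: 4 + 8 = 12 -> consistent with the transcript
step 4: push -7: top = -7 -> consistent with the transcript
step 5: push -3: top = -3 -> same as recorded
step 6: push -1: top = -1 -> confirmed correct
step 7: -3 + -1 = -4 -> not what was recorded
So the first discrepancy is step 7, where the right value is top = -4.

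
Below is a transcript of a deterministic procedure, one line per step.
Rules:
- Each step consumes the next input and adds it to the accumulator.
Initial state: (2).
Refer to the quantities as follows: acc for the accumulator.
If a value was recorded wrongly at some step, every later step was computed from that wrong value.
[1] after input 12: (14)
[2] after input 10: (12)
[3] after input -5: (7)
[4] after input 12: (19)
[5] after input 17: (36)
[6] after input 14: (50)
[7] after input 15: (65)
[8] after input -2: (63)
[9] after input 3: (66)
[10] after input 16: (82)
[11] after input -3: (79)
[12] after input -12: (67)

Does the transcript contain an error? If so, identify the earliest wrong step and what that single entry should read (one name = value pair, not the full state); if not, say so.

step 1: acc = 2 + 12 = 14 -> consistent with the transcript
step 2: acc = 14 + 10 = 24 -> the transcript has a different value
That makes step 2 the first incorrect line — acc = 24 is what it should show.

step 2, acc = 24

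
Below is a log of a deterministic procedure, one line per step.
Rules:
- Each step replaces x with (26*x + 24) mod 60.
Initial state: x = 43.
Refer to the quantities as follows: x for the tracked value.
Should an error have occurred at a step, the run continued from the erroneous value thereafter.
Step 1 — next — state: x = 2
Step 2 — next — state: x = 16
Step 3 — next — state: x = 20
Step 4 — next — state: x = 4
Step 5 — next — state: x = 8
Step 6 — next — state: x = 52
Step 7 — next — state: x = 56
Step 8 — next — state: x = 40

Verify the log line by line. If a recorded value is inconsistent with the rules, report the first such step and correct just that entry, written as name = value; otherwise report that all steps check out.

step 1: x = (26*43 + 24) mod 60 = 2 -> agrees with the log
step 2: x = (26*2 + 24) mod 60 = 16 -> exactly as logged
step 3: x = (26*16 + 24) mod 60 = 20 -> consistent with the log
step 4: x = (26*20 + 24) mod 60 = 4 -> consistent with the log
step 5: x = (26*4 + 24) mod 60 = 8 -> in agreement
step 6: x = (26*8 + 24) mod 60 = 52 -> consistent with the log
step 7: x = (26*52 + 24) mod 60 = 56 -> in agreement
step 8: x = (26*56 + 24) mod 60 = 40 -> checks out
All steps check out; nothing to correct.

no error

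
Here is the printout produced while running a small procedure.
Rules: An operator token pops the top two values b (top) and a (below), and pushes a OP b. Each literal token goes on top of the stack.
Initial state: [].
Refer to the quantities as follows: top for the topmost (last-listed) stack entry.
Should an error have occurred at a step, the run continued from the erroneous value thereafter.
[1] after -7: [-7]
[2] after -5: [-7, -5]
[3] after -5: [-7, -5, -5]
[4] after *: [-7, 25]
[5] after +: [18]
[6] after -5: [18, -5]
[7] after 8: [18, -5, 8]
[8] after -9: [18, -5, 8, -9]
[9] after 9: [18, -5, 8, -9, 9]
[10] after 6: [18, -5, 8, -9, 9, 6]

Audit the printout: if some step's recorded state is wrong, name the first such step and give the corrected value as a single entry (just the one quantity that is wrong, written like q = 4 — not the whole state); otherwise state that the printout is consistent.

Step 1: push -7: top = -7 — confirmed correct.
Step 2: push -5: top = -5 — in agreement.
Step 3: push -5: top = -5 — checks out.
Step 4: -5 * -5 = 25 — no discrepancy.
Step 5: -7 + 25 = 18 — exactly as logged.
Step 6: push -5: top = -5 — no discrepancy.
Step 7: push 8: top = 8 — exactly as logged.
Step 8: push -9: top = -9 — exactly as logged.
Step 9: push 9: top = 9 — agrees with the printout.
Step 10: push 6: top = 6 — matches.
Each recorded entry agrees with the recomputation.

no error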